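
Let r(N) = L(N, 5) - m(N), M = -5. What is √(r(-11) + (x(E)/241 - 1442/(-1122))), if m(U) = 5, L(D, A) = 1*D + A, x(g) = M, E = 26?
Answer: I*√177958992255/135201 ≈ 3.1202*I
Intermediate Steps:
x(g) = -5
L(D, A) = A + D (L(D, A) = D + A = A + D)
r(N) = N (r(N) = (5 + N) - 1*5 = (5 + N) - 5 = N)
√(r(-11) + (x(E)/241 - 1442/(-1122))) = √(-11 + (-5/241 - 1442/(-1122))) = √(-11 + (-5*1/241 - 1442*(-1/1122))) = √(-11 + (-5/241 + 721/561)) = √(-11 + 170956/135201) = √(-1316255/135201) = I*√177958992255/135201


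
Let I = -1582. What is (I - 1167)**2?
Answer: 7557001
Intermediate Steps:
(I - 1167)**2 = (-1582 - 1167)**2 = (-2749)**2 = 7557001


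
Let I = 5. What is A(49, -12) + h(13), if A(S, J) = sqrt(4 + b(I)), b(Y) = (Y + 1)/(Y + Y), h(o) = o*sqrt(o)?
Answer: 13*sqrt(13) + sqrt(115)/5 ≈ 49.017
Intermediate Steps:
h(o) = o**(3/2)
b(Y) = (1 + Y)/(2*Y) (b(Y) = (1 + Y)/((2*Y)) = (1 + Y)*(1/(2*Y)) = (1 + Y)/(2*Y))
A(S, J) = sqrt(115)/5 (A(S, J) = sqrt(4 + (1/2)*(1 + 5)/5) = sqrt(4 + (1/2)*(1/5)*6) = sqrt(4 + 3/5) = sqrt(23/5) = sqrt(115)/5)
A(49, -12) + h(13) = sqrt(115)/5 + 13**(3/2) = sqrt(115)/5 + 13*sqrt(13) = 13*sqrt(13) + sqrt(115)/5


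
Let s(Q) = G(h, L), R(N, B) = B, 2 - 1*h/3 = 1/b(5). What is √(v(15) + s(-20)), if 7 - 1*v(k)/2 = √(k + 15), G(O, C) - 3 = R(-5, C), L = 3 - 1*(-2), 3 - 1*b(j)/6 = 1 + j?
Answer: √(22 - 2*√30) ≈ 3.3235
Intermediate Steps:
b(j) = 12 - 6*j (b(j) = 18 - 6*(1 + j) = 18 + (-6 - 6*j) = 12 - 6*j)
L = 5 (L = 3 + 2 = 5)
h = 37/6 (h = 6 - 3/(12 - 6*5) = 6 - 3/(12 - 30) = 6 - 3/(-18) = 6 - 3*(-1/18) = 6 + ⅙ = 37/6 ≈ 6.1667)
G(O, C) = 3 + C
s(Q) = 8 (s(Q) = 3 + 5 = 8)
v(k) = 14 - 2*√(15 + k) (v(k) = 14 - 2*√(k + 15) = 14 - 2*√(15 + k))
√(v(15) + s(-20)) = √((14 - 2*√(15 + 15)) + 8) = √((14 - 2*√30) + 8) = √(22 - 2*√30)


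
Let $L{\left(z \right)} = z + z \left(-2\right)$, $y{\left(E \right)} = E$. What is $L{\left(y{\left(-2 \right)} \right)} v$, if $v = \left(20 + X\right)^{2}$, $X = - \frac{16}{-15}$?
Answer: $\frac{199712}{225} \approx 887.61$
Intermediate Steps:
$X = \frac{16}{15}$ ($X = \left(-16\right) \left(- \frac{1}{15}\right) = \frac{16}{15} \approx 1.0667$)
$L{\left(z \right)} = - z$ ($L{\left(z \right)} = z - 2 z = - z$)
$v = \frac{99856}{225}$ ($v = \left(20 + \frac{16}{15}\right)^{2} = \left(\frac{316}{15}\right)^{2} = \frac{99856}{225} \approx 443.8$)
$L{\left(y{\left(-2 \right)} \right)} v = \left(-1\right) \left(-2\right) \frac{99856}{225} = 2 \cdot \frac{99856}{225} = \frac{199712}{225}$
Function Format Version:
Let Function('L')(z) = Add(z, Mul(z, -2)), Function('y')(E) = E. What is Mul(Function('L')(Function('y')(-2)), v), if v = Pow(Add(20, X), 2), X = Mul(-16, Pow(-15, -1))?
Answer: Rational(199712, 225) ≈ 887.61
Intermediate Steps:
X = Rational(16, 15) (X = Mul(-16, Rational(-1, 15)) = Rational(16, 15) ≈ 1.0667)
Function('L')(z) = Mul(-1, z) (Function('L')(z) = Add(z, Mul(-2, z)) = Mul(-1, z))
v = Rational(99856, 225) (v = Pow(Add(20, Rational(16, 15)), 2) = Pow(Rational(316, 15), 2) = Rational(99856, 225) ≈ 443.80)
Mul(Function('L')(Function('y')(-2)), v) = Mul(Mul(-1, -2), Rational(99856, 225)) = Mul(2, Rational(99856, 225)) = Rational(199712, 225)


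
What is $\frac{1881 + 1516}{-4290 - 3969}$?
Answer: $- \frac{3397}{8259} \approx -0.41131$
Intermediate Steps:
$\frac{1881 + 1516}{-4290 - 3969} = \frac{3397}{-8259} = 3397 \left(- \frac{1}{8259}\right) = - \frac{3397}{8259}$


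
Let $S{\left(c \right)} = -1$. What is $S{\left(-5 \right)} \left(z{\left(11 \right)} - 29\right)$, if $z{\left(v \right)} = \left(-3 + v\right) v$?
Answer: $-59$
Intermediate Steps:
$z{\left(v \right)} = v \left(-3 + v\right)$
$S{\left(-5 \right)} \left(z{\left(11 \right)} - 29\right) = - (11 \left(-3 + 11\right) - 29) = - (11 \cdot 8 - 29) = - (88 - 29) = \left(-1\right) 59 = -59$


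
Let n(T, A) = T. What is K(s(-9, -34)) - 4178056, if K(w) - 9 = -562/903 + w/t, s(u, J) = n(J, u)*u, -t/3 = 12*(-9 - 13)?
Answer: -166002172781/39732 ≈ -4.1780e+6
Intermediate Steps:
t = 792 (t = -36*(-9 - 13) = -36*(-22) = -3*(-264) = 792)
s(u, J) = J*u
K(w) = 7565/903 + w/792 (K(w) = 9 + (-562/903 + w/792) = 7565/903 + w/792)
K(s(-9, -34)) - 4178056 = (7565/903 + (-34*(-9))/792) - 4178056 = (7565/903 + (1/792)*306) - 4178056 = (7565/903 + 17/44) - 4178056 = 348211/39732 - 4178056 = -166002172781/39732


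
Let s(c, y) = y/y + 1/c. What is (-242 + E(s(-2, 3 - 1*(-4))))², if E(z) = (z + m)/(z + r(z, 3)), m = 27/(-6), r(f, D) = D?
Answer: 2896804/49 ≈ 59118.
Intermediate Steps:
s(c, y) = 1 + 1/c
m = -9/2 (m = 27*(-⅙) = -9/2 ≈ -4.5000)
E(z) = (-9/2 + z)/(3 + z) (E(z) = (z - 9/2)/(z + 3) = (-9/2 + z)/(3 + z))
(-242 + E(s(-2, 3 - 1*(-4))))² = (-242 + (-9/2 + (1 - 2)/(-2))/(3 + (1 - 2)/(-2)))² = (-242 + (-9/2 - ½*(-1))/(3 - ½*(-1)))² = (-242 + (-9/2 + ½)/(3 + ½))² = (-242 - 4/(7/2))² = (-242 + (2/7)*(-4))² = (-242 - 8/7)² = (-1702/7)² = 2896804/49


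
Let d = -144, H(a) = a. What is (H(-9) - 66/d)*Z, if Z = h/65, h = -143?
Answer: 451/24 ≈ 18.792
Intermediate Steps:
Z = -11/5 (Z = -143/65 = -143*1/65 = -11/5 ≈ -2.2000)
(H(-9) - 66/d)*Z = (-9 - 66/(-144))*(-11/5) = (-9 - 66*(-1/144))*(-11/5) = (-9 + 11/24)*(-11/5) = -205/24*(-11/5) = 451/24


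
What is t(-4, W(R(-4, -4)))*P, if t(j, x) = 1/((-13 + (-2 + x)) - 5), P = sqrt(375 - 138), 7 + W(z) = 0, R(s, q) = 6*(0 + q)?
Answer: -sqrt(237)/27 ≈ -0.57018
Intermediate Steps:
R(s, q) = 6*q
W(z) = -7 (W(z) = -7 + 0 = -7)
P = sqrt(237) ≈ 15.395
t(j, x) = 1/(-20 + x) (t(j, x) = 1/((-15 + x) - 5) = 1/(-20 + x))
t(-4, W(R(-4, -4)))*P = sqrt(237)/(-20 - 7) = sqrt(237)/(-27) = -sqrt(237)/27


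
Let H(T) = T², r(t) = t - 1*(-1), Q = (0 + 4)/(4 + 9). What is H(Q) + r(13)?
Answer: 2382/169 ≈ 14.095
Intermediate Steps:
Q = 4/13 ≈ 0.30769
r(t) = 1 + t (r(t) = t + 1 = 1 + t)
H(Q) + r(13) = (4/13)² + (1 + 13) = 16/169 + 14 = 2382/169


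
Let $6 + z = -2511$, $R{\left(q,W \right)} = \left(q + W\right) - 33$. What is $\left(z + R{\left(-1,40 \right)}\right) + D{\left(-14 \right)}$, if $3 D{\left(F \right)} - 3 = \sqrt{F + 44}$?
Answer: $-2510 + \frac{\sqrt{30}}{3} \approx -2508.2$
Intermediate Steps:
$R{\left(q,W \right)} = -33 + W + q$ ($R{\left(q,W \right)} = \left(W + q\right) - 33 = -33 + W + q$)
$z = -2517$ ($z = -6 - 2511 = -2517$)
$D{\left(F \right)} = 1 + \frac{\sqrt{44 + F}}{3}$ ($D{\left(F \right)} = 1 + \frac{\sqrt{F + 44}}{3} = 1 + \frac{\sqrt{44 + F}}{3}$)
$\left(z + R{\left(-1,40 \right)}\right) + D{\left(-14 \right)} = \left(-2517 - -6\right) + \left(1 + \frac{\sqrt{44 - 14}}{3}\right) = \left(-2517 + 6\right) + \left(1 + \frac{\sqrt{30}}{3}\right) = -2511 + \left(1 + \frac{\sqrt{30}}{3}\right) = -2510 + \frac{\sqrt{30}}{3}$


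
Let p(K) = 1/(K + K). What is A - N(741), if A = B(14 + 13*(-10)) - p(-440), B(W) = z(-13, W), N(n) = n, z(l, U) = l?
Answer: -663519/880 ≈ -754.00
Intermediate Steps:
B(W) = -13
p(K) = 1/(2*K)
A = -11439/880 (A = -13 - 1/(2*(-440)) = -13 - (-1)/(2*440) = -13 - 1*(-1/880) = -13 + 1/880 = -11439/880 ≈ -12.999)
A - N(741) = -11439/880 - 1*741 = -11439/880 - 741 = -663519/880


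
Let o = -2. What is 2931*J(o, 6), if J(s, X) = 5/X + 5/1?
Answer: 34195/2 ≈ 17098.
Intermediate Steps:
J(s, X) = 5 + 5/X (J(s, X) = 5/X + 5*1 = 5/X + 5 = 5 + 5/X)
2931*J(o, 6) = 2931*(5 + 5/6) = 2931*(35/6) = 34195/2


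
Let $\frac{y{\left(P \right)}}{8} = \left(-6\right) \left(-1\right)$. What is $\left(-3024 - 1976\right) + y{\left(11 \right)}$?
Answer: $-4952$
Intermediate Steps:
$y{\left(P \right)} = 48$ ($y{\left(P \right)} = 8 \left(\left(-6\right) \left(-1\right)\right) = 8 \cdot 6 = 48$)
$\left(-3024 - 1976\right) + y{\left(11 \right)} = \left(-3024 - 1976\right) + 48 = -5000 + 48 = -4952$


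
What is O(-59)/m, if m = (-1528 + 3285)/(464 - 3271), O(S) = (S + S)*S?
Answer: -2791762/251 ≈ -11123.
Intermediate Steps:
O(S) = 2*S² (O(S) = (2*S)*S = 2*S²)
m = -251/401 (m = 1757/(-2807) = 1757*(-1/2807) = -251/401 ≈ -0.62594)
O(-59)/m = (2*(-59)²)/(-251/401) = (2*3481)*(-401/251) = 6962*(-401/251) = -2791762/251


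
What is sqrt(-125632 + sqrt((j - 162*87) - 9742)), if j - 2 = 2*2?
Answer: sqrt(-125632 + I*sqrt(23830)) ≈ 0.218 + 354.45*I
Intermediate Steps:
j = 6 (j = 2 + 2*2 = 2 + 4 = 6)
sqrt(-125632 + sqrt((j - 162*87) - 9742)) = sqrt(-125632 + sqrt((6 - 162*87) - 9742)) = sqrt(-125632 + sqrt((6 - 14094) - 9742)) = sqrt(-125632 + sqrt(-14088 - 9742)) = sqrt(-125632 + sqrt(-23830)) = sqrt(-125632 + I*sqrt(23830))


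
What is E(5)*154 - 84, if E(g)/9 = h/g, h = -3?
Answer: -4578/5 ≈ -915.60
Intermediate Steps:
E(g) = -27/g (E(g) = 9*(-3/g) = -27/g)
E(5)*154 - 84 = -27/5*154 - 84 = -4158/5 - 84 = -4578/5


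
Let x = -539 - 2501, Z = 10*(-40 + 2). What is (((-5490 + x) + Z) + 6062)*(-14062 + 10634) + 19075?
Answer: 9782019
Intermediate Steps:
Z = -380 (Z = 10*(-38) = -380)
x = -3040
(((-5490 + x) + Z) + 6062)*(-14062 + 10634) + 19075 = (((-5490 - 3040) - 380) + 6062)*(-14062 + 10634) + 19075 = ((-8530 - 380) + 6062)*(-3428) + 19075 = (-8910 + 6062)*(-3428) + 19075 = -2848*(-3428) + 19075 = 9762944 + 19075 = 9782019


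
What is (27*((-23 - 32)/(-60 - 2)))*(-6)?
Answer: -4455/31 ≈ -143.71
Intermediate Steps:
(27*((-23 - 32)/(-60 - 2)))*(-6) = (27*(-55/(-62)))*(-6) = (27*(-55*(-1/62)))*(-6) = (27*(55/62))*(-6) = (1485/62)*(-6) = -4455/31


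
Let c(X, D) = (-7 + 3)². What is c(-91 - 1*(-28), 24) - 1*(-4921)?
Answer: 4937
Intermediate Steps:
c(X, D) = 16 (c(X, D) = (-4)² = 16)
c(-91 - 1*(-28), 24) - 1*(-4921) = 16 - 1*(-4921) = 16 + 4921 = 4937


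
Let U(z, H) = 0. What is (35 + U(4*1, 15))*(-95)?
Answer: -3325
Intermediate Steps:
(35 + U(4*1, 15))*(-95) = (35 + 0)*(-95) = 35*(-95) = -3325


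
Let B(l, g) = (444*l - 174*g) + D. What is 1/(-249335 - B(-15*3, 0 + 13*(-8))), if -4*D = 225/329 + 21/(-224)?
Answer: -42112/10420650299 ≈ -4.0412e-6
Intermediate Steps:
D = -6213/42112 (D = -(225/329 + 21/(-224))/4 = -(225*(1/329) + 21*(-1/224))/4 = -(225/329 - 3/32)/4 = -¼*6213/10528 = -6213/42112 ≈ -0.14754)
B(l, g) = -6213/42112 - 174*g + 444*l (B(l, g) = (444*l - 174*g) - 6213/42112 = (-174*g + 444*l) - 6213/42112 = -6213/42112 - 174*g + 444*l)
1/(-249335 - B(-15*3, 0 + 13*(-8))) = 1/(-249335 - (-6213/42112 - 174*(0 + 13*(-8)) + 444*(-15*3))) = 1/(-249335 - (-6213/42112 - 174*(0 - 104) + 444*(-45))) = 1/(-249335 - (-6213/42112 - 174*(-104) - 19980)) = 1/(-249335 - (-6213/42112 + 18096 - 19980)) = 1/(-249335 - 1*(-79345221/42112)) = 1/(-249335 + 79345221/42112) = 1/(-10420650299/42112) = -42112/10420650299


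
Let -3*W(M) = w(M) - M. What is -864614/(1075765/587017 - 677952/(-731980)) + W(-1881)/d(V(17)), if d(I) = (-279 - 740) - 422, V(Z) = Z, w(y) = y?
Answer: -92877852592571810/296351953471 ≈ -3.1340e+5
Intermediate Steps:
W(M) = 0 (W(M) = -(M - M)/3 = -⅓*0 = 0)
d(I) = -1441 (d(I) = -1019 - 422 = -1441)
-864614/(1075765/587017 - 677952/(-731980)) + W(-1881)/d(V(17)) = -864614/(1075765/587017 - 677952/(-731980)) + 0/(-1441) = -864614/(1075765*(1/587017) - 677952*(-1/731980)) + 0*(-1/1441) = -864614/(1075765/587017 + 169488/182995) + 0 = -864614/296351953471/107421175915 + 0 = -864614*107421175915/296351953471 + 0 = -92877852592571810/296351953471 + 0 = -92877852592571810/296351953471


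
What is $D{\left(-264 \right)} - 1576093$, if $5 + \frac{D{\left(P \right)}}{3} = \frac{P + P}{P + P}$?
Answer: $-1576105$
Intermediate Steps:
$D{\left(P \right)} = -12$ ($D{\left(P \right)} = -15 + 3 \frac{P + P}{P + P} = -15 + 3 \frac{2 P}{2 P} = -15 + 3 \cdot 2 P \frac{1}{2 P} = -15 + 3 \cdot 1 = -15 + 3 = -12$)
$D{\left(-264 \right)} - 1576093 = -12 - 1576093 = -1576105$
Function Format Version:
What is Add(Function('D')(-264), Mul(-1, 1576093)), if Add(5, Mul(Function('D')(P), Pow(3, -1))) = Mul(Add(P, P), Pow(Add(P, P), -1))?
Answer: -1576105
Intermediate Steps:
Function('D')(P) = -12 (Function('D')(P) = Add(-15, Mul(3, Mul(Add(P, P), Pow(Add(P, P), -1)))) = Add(-15, Mul(3, Mul(Mul(2, P), Pow(Mul(2, P), -1)))) = Add(-15, Mul(3, Mul(Mul(2, P), Mul(Rational(1, 2), Pow(P, -1))))) = Add(-15, Mul(3, 1)) = Add(-15, 3) = -12)
Add(Function('D')(-264), Mul(-1, 1576093)) = Add(-12, Mul(-1, 1576093)) = Add(-12, -1576093) = -1576105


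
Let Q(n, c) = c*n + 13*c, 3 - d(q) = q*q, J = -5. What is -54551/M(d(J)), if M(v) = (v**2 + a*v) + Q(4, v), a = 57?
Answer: 54551/1144 ≈ 47.684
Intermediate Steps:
d(q) = 3 - q**2 (d(q) = 3 - q*q = 3 - q**2)
Q(n, c) = 13*c + c*n
M(v) = v**2 + 74*v (M(v) = (v**2 + 57*v) + v*(13 + 4) = (v**2 + 57*v) + v*17 = (v**2 + 57*v) + 17*v = v**2 + 74*v)
-54551/M(d(J)) = -54551*1/((3 - 1*(-5)**2)*(74 + (3 - 1*(-5)**2))) = -54551*1/((3 - 1*25)*(74 + (3 - 1*25))) = -54551*1/((3 - 25)*(74 + (3 - 25))) = -54551*(-1/(22*(74 - 22))) = -54551/((-22*52)) = -54551/(-1144) = -54551*(-1/1144) = 54551/1144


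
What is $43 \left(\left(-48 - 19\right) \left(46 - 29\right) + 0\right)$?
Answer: $-48977$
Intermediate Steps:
$43 \left(\left(-48 - 19\right) \left(46 - 29\right) + 0\right) = 43 \left(\left(-67\right) 17 + 0\right) = 43 \left(-1139 + 0\right) = 43 \left(-1139\right) = -48977$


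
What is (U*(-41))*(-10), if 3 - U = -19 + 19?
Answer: 1230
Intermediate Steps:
U = 3 (U = 3 - (-19 + 19) = 3 - 1*0 = 3 + 0 = 3)
(U*(-41))*(-10) = (3*(-41))*(-10) = -123*(-10) = 1230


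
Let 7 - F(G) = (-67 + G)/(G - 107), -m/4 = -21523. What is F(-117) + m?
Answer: 2410749/28 ≈ 86098.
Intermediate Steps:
m = 86092 (m = -4*(-21523) = 86092)
F(G) = 7 - (-67 + G)/(-107 + G) (F(G) = 7 - (-67 + G)/(G - 107) = 7 - (-67 + G)/(-107 + G))
F(-117) + m = 2*(-341 + 3*(-117))/(-107 - 117) + 86092 = 2*(-341 - 351)/(-224) + 86092 = 2*(-1/224)*(-692) + 86092 = 173/28 + 86092 = 2410749/28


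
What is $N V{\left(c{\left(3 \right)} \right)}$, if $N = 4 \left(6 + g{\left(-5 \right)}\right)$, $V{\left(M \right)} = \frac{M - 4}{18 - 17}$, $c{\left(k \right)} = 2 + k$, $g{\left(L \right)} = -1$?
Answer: $20$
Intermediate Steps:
$V{\left(M \right)} = -4 + M$ ($V{\left(M \right)} = \frac{-4 + M}{1} = \left(-4 + M\right) 1 = -4 + M$)
$N = 20$ ($N = 4 \left(6 - 1\right) = 4 \cdot 5 = 20$)
$N V{\left(c{\left(3 \right)} \right)} = 20 \left(-4 + \left(2 + 3\right)\right) = 20 \left(-4 + 5\right) = 20 \cdot 1 = 20$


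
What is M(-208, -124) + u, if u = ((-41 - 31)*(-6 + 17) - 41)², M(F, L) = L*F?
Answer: 719681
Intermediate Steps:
M(F, L) = F*L
u = 693889 (u = (-72*11 - 41)² = (-792 - 41)² = (-833)² = 693889)
M(-208, -124) + u = -208*(-124) + 693889 = 25792 + 693889 = 719681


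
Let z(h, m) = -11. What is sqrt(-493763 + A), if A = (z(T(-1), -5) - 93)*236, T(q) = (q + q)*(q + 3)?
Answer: I*sqrt(518307) ≈ 719.94*I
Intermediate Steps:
T(q) = 2*q*(3 + q) (T(q) = (2*q)*(3 + q) = 2*q*(3 + q))
A = -24544 (A = (-11 - 93)*236 = -104*236 = -24544)
sqrt(-493763 + A) = sqrt(-493763 - 24544) = sqrt(-518307) = I*sqrt(518307)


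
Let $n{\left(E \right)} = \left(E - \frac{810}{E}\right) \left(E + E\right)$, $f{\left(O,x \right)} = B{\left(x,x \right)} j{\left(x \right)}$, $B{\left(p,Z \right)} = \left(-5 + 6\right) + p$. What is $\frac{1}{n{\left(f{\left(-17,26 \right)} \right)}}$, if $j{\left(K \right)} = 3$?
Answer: $\frac{1}{11502} \approx 8.6941 \cdot 10^{-5}$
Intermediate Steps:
$B{\left(p,Z \right)} = 1 + p$
$f{\left(O,x \right)} = 3 + 3 x$ ($f{\left(O,x \right)} = \left(1 + x\right) 3 = 3 + 3 x$)
$n{\left(E \right)} = 2 E \left(E - \frac{810}{E}\right)$ ($n{\left(E \right)} = \left(E - \frac{810}{E}\right) 2 E = 2 E \left(E - \frac{810}{E}\right)$)
$\frac{1}{n{\left(f{\left(-17,26 \right)} \right)}} = \frac{1}{-1620 + 2 \left(3 + 3 \cdot 26\right)^{2}} = \frac{1}{-1620 + 2 \left(3 + 78\right)^{2}} = \frac{1}{-1620 + 2 \cdot 81^{2}} = \frac{1}{-1620 + 2 \cdot 6561} = \frac{1}{-1620 + 13122} = \frac{1}{11502}$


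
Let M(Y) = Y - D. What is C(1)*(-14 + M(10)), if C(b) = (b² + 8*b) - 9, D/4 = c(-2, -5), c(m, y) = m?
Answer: 0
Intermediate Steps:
D = -8 (D = 4*(-2) = -8)
C(b) = -9 + b² + 8*b
M(Y) = 8 + Y (M(Y) = Y - 1*(-8) = Y + 8 = 8 + Y)
C(1)*(-14 + M(10)) = (-9 + 1² + 8*1)*(-14 + (8 + 10)) = (-9 + 1 + 8)*(-14 + 18) = 0*4 = 0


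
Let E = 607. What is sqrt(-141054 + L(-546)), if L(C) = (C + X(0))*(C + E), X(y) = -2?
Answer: 11*I*sqrt(1442) ≈ 417.71*I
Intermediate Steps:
L(C) = (-2 + C)*(607 + C) (L(C) = (C - 2)*(C + 607) = (-2 + C)*(607 + C))
sqrt(-141054 + L(-546)) = sqrt(-141054 + (-1214 + (-546)**2 + 605*(-546))) = sqrt(-141054 + (-1214 + 298116 - 330330)) = sqrt(-141054 - 33428) = sqrt(-174482) = 11*I*sqrt(1442)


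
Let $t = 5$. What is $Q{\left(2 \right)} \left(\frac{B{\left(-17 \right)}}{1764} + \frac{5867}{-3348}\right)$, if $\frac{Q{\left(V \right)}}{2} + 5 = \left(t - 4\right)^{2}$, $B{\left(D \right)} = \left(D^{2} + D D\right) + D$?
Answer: $\frac{470620}{41013} \approx 11.475$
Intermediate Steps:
$B{\left(D \right)} = D + 2 D^{2}$ ($B{\left(D \right)} = \left(D^{2} + D^{2}\right) + D = 2 D^{2} + D = D + 2 D^{2}$)
$Q{\left(V \right)} = -8$ ($Q{\left(V \right)} = -10 + 2 \left(5 - 4\right)^{2} = -10 + 2 \cdot 1^{2} = -10 + 2 \cdot 1 = -10 + 2 = -8$)
$Q{\left(2 \right)} \left(\frac{B{\left(-17 \right)}}{1764} + \frac{5867}{-3348}\right) = - 8 \left(\frac{\left(-17\right) \left(1 + 2 \left(-17\right)\right)}{1764} + \frac{5867}{-3348}\right) = - 8 \left(- 17 \left(1 - 34\right) \frac{1}{1764} + 5867 \left(- \frac{1}{3348}\right)\right) = - 8 \left(\left(-17\right) \left(-33\right) \frac{1}{1764} - \frac{5867}{3348}\right) = - 8 \left(561 \cdot \frac{1}{1764} - \frac{5867}{3348}\right) = - 8 \left(\frac{187}{588} - \frac{5867}{3348}\right) = \left(-8\right) \left(- \frac{117655}{82026}\right) = \frac{470620}{41013}$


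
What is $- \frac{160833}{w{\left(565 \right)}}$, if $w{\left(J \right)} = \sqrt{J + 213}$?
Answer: $- \frac{160833 \sqrt{778}}{778} \approx -5766.1$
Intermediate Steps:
$w{\left(J \right)} = \sqrt{213 + J}$
$- \frac{160833}{w{\left(565 \right)}} = - \frac{160833}{\sqrt{213 + 565}} = - \frac{160833}{\sqrt{778}} = - 160833 \frac{\sqrt{778}}{778} = - \frac{160833 \sqrt{778}}{778}$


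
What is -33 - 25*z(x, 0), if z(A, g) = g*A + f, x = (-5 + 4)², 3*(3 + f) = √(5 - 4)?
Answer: 101/3 ≈ 33.667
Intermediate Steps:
f = -8/3 (f = -3 + √(5 - 4)/3 = -3 + √1/3 = -3 + (⅓)*1 = -3 + ⅓ = -8/3 ≈ -2.6667)
x = 1 (x = (-1)² = 1)
z(A, g) = -8/3 + A*g (z(A, g) = g*A - 8/3 = A*g - 8/3 = -8/3 + A*g)
-33 - 25*z(x, 0) = -33 - 25*(-8/3 + 1*0) = -33 - 25*(-8/3 + 0) = -33 - 25*(-8/3) = -33 + 200/3 = 101/3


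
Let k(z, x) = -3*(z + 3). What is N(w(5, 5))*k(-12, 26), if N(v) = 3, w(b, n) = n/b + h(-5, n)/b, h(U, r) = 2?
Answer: 81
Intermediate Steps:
w(b, n) = 2/b + n/b (w(b, n) = n/b + 2/b = 2/b + n/b)
k(z, x) = -9 - 3*z (k(z, x) = -3*(3 + z) = -9 - 3*z)
N(w(5, 5))*k(-12, 26) = 3*(-9 - 3*(-12)) = 3*(-9 + 36) = 3*27 = 81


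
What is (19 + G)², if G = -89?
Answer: 4900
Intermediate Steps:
(19 + G)² = (19 - 89)² = (-70)² = 4900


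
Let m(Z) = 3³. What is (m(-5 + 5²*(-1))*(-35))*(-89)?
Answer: 84105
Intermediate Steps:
m(Z) = 27
(m(-5 + 5²*(-1))*(-35))*(-89) = (27*(-35))*(-89) = -945*(-89) = 84105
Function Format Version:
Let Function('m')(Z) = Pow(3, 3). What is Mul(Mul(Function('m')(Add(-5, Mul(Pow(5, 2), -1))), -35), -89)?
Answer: 84105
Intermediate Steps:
Function('m')(Z) = 27
Mul(Mul(Function('m')(Add(-5, Mul(Pow(5, 2), -1))), -35), -89) = Mul(Mul(27, -35), -89) = Mul(-945, -89) = 84105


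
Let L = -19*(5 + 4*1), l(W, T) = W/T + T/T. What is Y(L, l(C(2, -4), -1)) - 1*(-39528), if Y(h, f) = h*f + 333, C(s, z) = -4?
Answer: 39006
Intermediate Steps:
l(W, T) = 1 + W/T (l(W, T) = W/T + 1 = 1 + W/T)
L = -171 (L = -19*(5 + 4) = -19*9 = -171)
Y(h, f) = 333 + f*h (Y(h, f) = f*h + 333 = 333 + f*h)
Y(L, l(C(2, -4), -1)) - 1*(-39528) = (333 + ((-1 - 4)/(-1))*(-171)) - 1*(-39528) = (333 - 1*(-5)*(-171)) + 39528 = (333 + 5*(-171)) + 39528 = (333 - 855) + 39528 = -522 + 39528 = 39006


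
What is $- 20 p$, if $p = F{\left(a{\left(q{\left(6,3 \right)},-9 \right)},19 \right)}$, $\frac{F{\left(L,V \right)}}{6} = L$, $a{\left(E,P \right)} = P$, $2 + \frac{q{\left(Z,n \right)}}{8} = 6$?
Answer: $1080$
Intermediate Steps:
$q{\left(Z,n \right)} = 32$ ($q{\left(Z,n \right)} = -16 + 8 \cdot 6 = -16 + 48 = 32$)
$F{\left(L,V \right)} = 6 L$
$p = -54$ ($p = 6 \left(-9\right) = -54$)
$- 20 p = \left(-20\right) \left(-54\right) = 1080$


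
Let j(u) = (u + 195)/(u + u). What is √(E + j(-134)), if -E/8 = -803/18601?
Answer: 231*√113297/226594 ≈ 0.34314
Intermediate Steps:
j(u) = (195 + u)/(2*u) (j(u) = (195 + u)/((2*u)) = (195 + u)*(1/(2*u)) = (195 + u)/(2*u))
E = 584/1691 (E = -(-6424)/18601 = -8*(-73/1691) = 584/1691 ≈ 0.34536)
√(E + j(-134)) = √(584/1691 + (½)*(195 - 134)/(-134)) = √(584/1691 + (½)*(-1/134)*61) = √(584/1691 - 61/268) = √(53361/453188) = 231*√113297/226594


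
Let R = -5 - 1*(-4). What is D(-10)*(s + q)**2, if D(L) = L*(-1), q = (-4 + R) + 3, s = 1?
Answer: 10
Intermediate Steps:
R = -1 (R = -5 + 4 = -1)
q = -2 (q = (-4 - 1) + 3 = -5 + 3 = -2)
D(L) = -L
D(-10)*(s + q)**2 = (-1*(-10))*(1 - 2)**2 = 10*(-1)**2 = 10*1 = 10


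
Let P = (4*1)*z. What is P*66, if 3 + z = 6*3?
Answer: 3960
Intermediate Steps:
z = 15 (z = -3 + 6*3 = -3 + 18 = 15)
P = 60 (P = (4*1)*15 = 4*15 = 60)
P*66 = 60*66 = 3960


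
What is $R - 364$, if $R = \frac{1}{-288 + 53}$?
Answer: $- \frac{85541}{235} \approx -364.0$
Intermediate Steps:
$R = - \frac{1}{235}$ ($R = \frac{1}{-235} = - \frac{1}{235} \approx -0.0042553$)
$R - 364 = - \frac{1}{235} - 364 = - \frac{85541}{235}$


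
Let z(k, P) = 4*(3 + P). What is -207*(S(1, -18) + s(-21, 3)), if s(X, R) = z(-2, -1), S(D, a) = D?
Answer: -1863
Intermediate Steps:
z(k, P) = 12 + 4*P
s(X, R) = 8 (s(X, R) = 12 + 4*(-1) = 12 - 4 = 8)
-207*(S(1, -18) + s(-21, 3)) = -207*(1 + 8) = -207*9 = -1863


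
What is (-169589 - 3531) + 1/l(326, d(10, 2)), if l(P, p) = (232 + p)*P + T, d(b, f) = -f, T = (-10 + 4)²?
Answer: -12986769919/75016 ≈ -1.7312e+5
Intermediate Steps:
T = 36 (T = (-6)² = 36)
l(P, p) = 36 + P*(232 + p) (l(P, p) = (232 + p)*P + 36 = P*(232 + p) + 36 = 36 + P*(232 + p))
(-169589 - 3531) + 1/l(326, d(10, 2)) = (-169589 - 3531) + 1/(36 + 232*326 + 326*(-1*2)) = -173120 + 1/(36 + 75632 + 326*(-2)) = -173120 + 1/(36 + 75632 - 652) = -173120 + 1/75016 = -12986769919/75016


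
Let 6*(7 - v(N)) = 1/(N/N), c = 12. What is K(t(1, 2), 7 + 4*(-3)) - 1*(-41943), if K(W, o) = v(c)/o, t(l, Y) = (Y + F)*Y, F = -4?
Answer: 1258249/30 ≈ 41942.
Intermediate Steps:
t(l, Y) = Y*(-4 + Y) (t(l, Y) = (Y - 4)*Y = (-4 + Y)*Y = Y*(-4 + Y))
v(N) = 41/6 (v(N) = 7 - 1/(6*(N/N)) = 7 - ⅙/1 = 7 - ⅙*1 = 7 - ⅙ = 41/6)
K(W, o) = 41/(6*o)
K(t(1, 2), 7 + 4*(-3)) - 1*(-41943) = 41/(6*(7 + 4*(-3))) - 1*(-41943) = 41/(6*(7 - 12)) + 41943 = (41/6)/(-5) + 41943 = (41/6)*(-⅕) + 41943 = -41/30 + 41943 = 1258249/30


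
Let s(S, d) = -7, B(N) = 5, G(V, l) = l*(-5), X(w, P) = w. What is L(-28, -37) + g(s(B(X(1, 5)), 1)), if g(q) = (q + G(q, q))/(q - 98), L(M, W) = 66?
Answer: 986/15 ≈ 65.733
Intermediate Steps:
G(V, l) = -5*l
g(q) = -4*q/(-98 + q) (g(q) = (q - 5*q)/(q - 98) = (-4*q)/(-98 + q) = -4*q/(-98 + q))
L(-28, -37) + g(s(B(X(1, 5)), 1)) = 66 - 4*(-7)/(-98 - 7) = 66 - 4*(-7)/(-105) = 66 - 4*(-7)*(-1/105) = 66 - 4/15 = 986/15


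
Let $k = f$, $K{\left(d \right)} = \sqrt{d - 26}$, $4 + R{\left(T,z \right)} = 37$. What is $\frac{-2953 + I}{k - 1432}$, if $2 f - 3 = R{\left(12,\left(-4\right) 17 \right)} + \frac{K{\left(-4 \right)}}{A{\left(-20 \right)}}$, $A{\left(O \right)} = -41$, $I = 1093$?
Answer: $\frac{8842194480}{6721969367} - \frac{76260 i \sqrt{30}}{6721969367} \approx 1.3154 - 6.2139 \cdot 10^{-5} i$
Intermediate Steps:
$R{\left(T,z \right)} = 33$ ($R{\left(T,z \right)} = -4 + 37 = 33$)
$K{\left(d \right)} = \sqrt{-26 + d}$
$f = 18 - \frac{i \sqrt{30}}{82}$ ($f = \frac{3}{2} + \frac{33 + \frac{\sqrt{-26 - 4}}{-41}}{2} = \frac{3}{2} + \frac{33 + \sqrt{-30} \left(- \frac{1}{41}\right)}{2} = \frac{3}{2} + \frac{33 + i \sqrt{30} \left(- \frac{1}{41}\right)}{2} = \frac{3}{2} + \frac{33 - \frac{i \sqrt{30}}{41}}{2} = \frac{3}{2} + \left(\frac{33}{2} - \frac{i \sqrt{30}}{82}\right) = 18 - \frac{i \sqrt{30}}{82} \approx 18.0 - 0.066795 i$)
$k = 18 - \frac{i \sqrt{30}}{82} \approx 18.0 - 0.066795 i$
$\frac{-2953 + I}{k - 1432} = \frac{-2953 + 1093}{\left(18 - \frac{i \sqrt{30}}{82}\right) - 1432} = - \frac{1860}{-1414 - \frac{i \sqrt{30}}{82}}$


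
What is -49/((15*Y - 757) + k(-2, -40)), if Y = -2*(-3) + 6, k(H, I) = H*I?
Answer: 7/71 ≈ 0.098592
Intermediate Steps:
Y = 12 (Y = 6 + 6 = 12)
-49/((15*Y - 757) + k(-2, -40)) = -49/((15*12 - 757) - 2*(-40)) = -49/((180 - 757) + 80) = -49/(-577 + 80) = -49/(-497) = -49*(-1/497) = 7/71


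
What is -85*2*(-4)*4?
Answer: 2720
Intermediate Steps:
-85*2*(-4)*4 = -(-680)*4 = -85*(-32) = 2720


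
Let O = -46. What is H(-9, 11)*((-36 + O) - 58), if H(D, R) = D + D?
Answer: 2520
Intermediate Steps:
H(D, R) = 2*D
H(-9, 11)*((-36 + O) - 58) = (2*(-9))*((-36 - 46) - 58) = -18*(-82 - 58) = -18*(-140) = 2520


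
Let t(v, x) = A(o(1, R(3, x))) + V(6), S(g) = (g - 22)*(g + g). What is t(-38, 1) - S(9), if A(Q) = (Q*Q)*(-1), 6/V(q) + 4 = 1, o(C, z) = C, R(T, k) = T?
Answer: 231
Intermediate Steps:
V(q) = -2 (V(q) = 6/(-4 + 1) = 6/(-3) = 6*(-⅓) = -2)
S(g) = 2*g*(-22 + g) (S(g) = (-22 + g)*(2*g) = 2*g*(-22 + g))
A(Q) = -Q² (A(Q) = Q²*(-1) = -Q²)
t(v, x) = -3 (t(v, x) = -1*1² - 2 = -1*1 - 2 = -1 - 2 = -3)
t(-38, 1) - S(9) = -3 - 2*9*(-22 + 9) = -3 - 2*9*(-13) = -3 - 1*(-234) = -3 + 234 = 231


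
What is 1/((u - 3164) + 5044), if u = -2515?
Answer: -1/635 ≈ -0.0015748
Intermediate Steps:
1/((u - 3164) + 5044) = 1/((-2515 - 3164) + 5044) = 1/(-5679 + 5044) = 1/(-635) = -1/635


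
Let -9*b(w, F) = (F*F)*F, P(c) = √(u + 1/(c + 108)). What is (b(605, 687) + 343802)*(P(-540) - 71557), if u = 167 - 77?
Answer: 2553380237905 - 35683165*√116637/36 ≈ 2.5530e+12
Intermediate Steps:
u = 90
P(c) = √(90 + 1/(108 + c)) (P(c) = √(90 + 1/(c + 108)) = √(90 + 1/(108 + c)))
b(w, F) = -F³/9 (b(w, F) = -F*F*F/9 = -F²*F/9 = -F³/9)
(b(605, 687) + 343802)*(P(-540) - 71557) = (-⅑*687³ + 343802)*(√((9721 + 90*(-540))/(108 - 540)) - 71557) = (-⅑*324242703 + 343802)*(√((9721 - 48600)/(-432)) - 71557) = (-36026967 + 343802)*(√(-1/432*(-38879)) - 71557) = -35683165*(√(38879/432) - 71557) = -35683165*(√116637/36 - 71557) = -35683165*(-71557 + √116637/36) = 2553380237905 - 35683165*√116637/36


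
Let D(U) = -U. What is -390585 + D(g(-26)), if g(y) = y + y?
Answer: -390533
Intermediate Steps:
g(y) = 2*y
-390585 + D(g(-26)) = -390585 - 2*(-26) = -390585 - 1*(-52) = -390585 + 52 = -390533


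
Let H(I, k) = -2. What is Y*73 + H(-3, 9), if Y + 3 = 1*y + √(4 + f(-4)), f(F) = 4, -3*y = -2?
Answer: -517/3 + 146*√2 ≈ 34.142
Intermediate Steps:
y = ⅔ (y = -⅓*(-2) = ⅔ ≈ 0.66667)
Y = -7/3 + 2*√2 (Y = -3 + (1*(⅔) + √(4 + 4)) = -3 + (⅔ + √8) = -3 + (⅔ + 2*√2) = -7/3 + 2*√2 ≈ 0.49509)
Y*73 + H(-3, 9) = (-7/3 + 2*√2)*73 - 2 = (-511/3 + 146*√2) - 2 = -517/3 + 146*√2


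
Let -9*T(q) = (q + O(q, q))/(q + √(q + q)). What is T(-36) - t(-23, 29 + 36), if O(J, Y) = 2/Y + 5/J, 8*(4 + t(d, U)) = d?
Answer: 41671/6156 - 1303*I*√2/73872 ≈ 6.7692 - 0.024945*I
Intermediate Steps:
t(d, U) = -4 + d/8
T(q) = -(q + 7/q)/(9*(q + √2*√q)) (T(q) = -(q + (2/q + 5/q))/(9*(q + √(q + q))) = -(q + 7/q)/(9*(q + √(2*q))) = -(q + 7/q)/(9*(q + √2*√q)))
T(-36) - t(-23, 29 + 36) = (⅑)*(-7 - 1*(-36)²)/(-36*(-36 + √2*√(-36))) - (-4 + (⅛)*(-23)) = (⅑)*(-1/36)*(-7 - 1*1296)/(-36 + √2*(6*I)) - (-4 - 23/8) = (⅑)*(-1/36)*(-7 - 1296)/(-36 + 6*I*√2) - 1*(-55/8) = (⅑)*(-1/36)*(-1303)/(-36 + 6*I*√2) + 55/8 = 1303/(324*(-36 + 6*I*√2)) + 55/8 = 55/8 + 1303/(324*(-36 + 6*I*√2))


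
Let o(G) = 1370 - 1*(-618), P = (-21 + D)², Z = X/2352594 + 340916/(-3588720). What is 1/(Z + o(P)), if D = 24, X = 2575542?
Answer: 351783380820/699697063659749 ≈ 0.00050277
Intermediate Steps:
Z = 351702589589/351783380820 (Z = 2575542/2352594 + 340916/(-3588720) = 2575542*(1/2352594) + 340916*(-1/3588720) = 429257/392099 - 85229/897180 = 351702589589/351783380820 ≈ 0.99977)
P = 9 (P = (-21 + 24)² = 3² = 9)
o(G) = 1988 (o(G) = 1370 + 618 = 1988)
1/(Z + o(P)) = 1/(351702589589/351783380820 + 1988) = 1/(699697063659749/351783380820) = 351783380820/699697063659749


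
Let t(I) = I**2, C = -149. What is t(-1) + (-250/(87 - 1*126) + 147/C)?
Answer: 37328/5811 ≈ 6.4237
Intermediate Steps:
t(-1) + (-250/(87 - 1*126) + 147/C) = (-1)**2 + (-250/(87 - 1*126) + 147/(-149)) = 1 + (-250/(87 - 126) + 147*(-1/149)) = 1 + (-250/(-39) - 147/149) = 1 + (-250*(-1/39) - 147/149) = 1 + (250/39 - 147/149) = 1 + 31517/5811 = 37328/5811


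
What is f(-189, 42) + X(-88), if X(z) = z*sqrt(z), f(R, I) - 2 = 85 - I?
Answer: 45 - 176*I*sqrt(22) ≈ 45.0 - 825.51*I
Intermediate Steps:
f(R, I) = 87 - I (f(R, I) = 2 + (85 - I) = 87 - I)
X(z) = z**(3/2)
f(-189, 42) + X(-88) = (87 - 1*42) + (-88)**(3/2) = (87 - 42) - 176*I*sqrt(22) = 45 - 176*I*sqrt(22)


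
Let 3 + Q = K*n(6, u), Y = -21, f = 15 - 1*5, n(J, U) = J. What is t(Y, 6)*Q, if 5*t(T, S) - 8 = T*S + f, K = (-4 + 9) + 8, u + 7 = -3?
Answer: -1620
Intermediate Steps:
u = -10 (u = -7 - 3 = -10)
f = 10 (f = 15 - 5 = 10)
K = 13 (K = 5 + 8 = 13)
Q = 75 (Q = -3 + 13*6 = -3 + 78 = 75)
t(T, S) = 18/5 + S*T/5 (t(T, S) = 8/5 + (T*S + 10)/5 = 8/5 + (S*T + 10)/5 = 8/5 + (10 + S*T)/5 = 8/5 + (2 + S*T/5) = 18/5 + S*T/5)
t(Y, 6)*Q = (18/5 + (⅕)*6*(-21))*75 = (18/5 - 126/5)*75 = -108/5*75 = -1620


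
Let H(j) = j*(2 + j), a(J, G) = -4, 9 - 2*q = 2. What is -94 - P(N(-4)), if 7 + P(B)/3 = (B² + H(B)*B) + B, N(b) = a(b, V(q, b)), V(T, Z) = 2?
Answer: -13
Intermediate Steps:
q = 7/2 (q = 9/2 - ½*2 = 9/2 - 1 = 7/2 ≈ 3.5000)
N(b) = -4
P(B) = -21 + 3*B + 3*B² + 3*B²*(2 + B) (P(B) = -21 + 3*((B² + (B*(2 + B))*B) + B) = -21 + 3*((B² + B²*(2 + B)) + B) = -21 + 3*(B + B² + B²*(2 + B)) = -21 + (3*B + 3*B² + 3*B²*(2 + B)) = -21 + 3*B + 3*B² + 3*B²*(2 + B))
-94 - P(N(-4)) = -94 - (-21 + 3*(-4) + 3*(-4)³ + 9*(-4)²) = -94 - (-21 - 12 + 3*(-64) + 9*16) = -94 - (-21 - 12 - 192 + 144) = -94 - 1*(-81) = -94 + 81 = -13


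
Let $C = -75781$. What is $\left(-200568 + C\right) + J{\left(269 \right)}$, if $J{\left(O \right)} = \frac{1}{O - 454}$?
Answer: $- \frac{51124566}{185} \approx -2.7635 \cdot 10^{5}$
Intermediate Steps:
$J{\left(O \right)} = \frac{1}{-454 + O}$
$\left(-200568 + C\right) + J{\left(269 \right)} = \left(-200568 - 75781\right) + \frac{1}{-454 + 269} = -276349 + \frac{1}{-185} = -276349 - \frac{1}{185} = - \frac{51124566}{185}$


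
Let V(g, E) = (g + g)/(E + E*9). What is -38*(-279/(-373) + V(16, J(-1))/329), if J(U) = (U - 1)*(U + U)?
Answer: -17496986/613585 ≈ -28.516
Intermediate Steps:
J(U) = 2*U*(-1 + U) (J(U) = (-1 + U)*(2*U) = 2*U*(-1 + U))
V(g, E) = g/(5*E) (V(g, E) = (2*g)/(E + 9*E) = (2*g)/((10*E)) = (2*g)*(1/(10*E)) = g/(5*E))
-38*(-279/(-373) + V(16, J(-1))/329) = -38*(-279/(-373) + ((⅕)*16/(2*(-1)*(-1 - 1)))/329) = -38*(-279*(-1/373) + ((⅕)*16/(2*(-1)*(-2)))*(1/329)) = -38*(279/373 + ((⅕)*16/4)*(1/329)) = -38*(279/373 + ((⅕)*16*(¼))*(1/329)) = -38*(279/373 + (⅘)*(1/329)) = -38*(279/373 + 4/1645) = -38*460447/613585 = -17496986/613585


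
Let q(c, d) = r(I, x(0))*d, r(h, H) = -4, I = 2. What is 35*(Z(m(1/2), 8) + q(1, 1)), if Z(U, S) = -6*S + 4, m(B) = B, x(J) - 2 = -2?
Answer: -1680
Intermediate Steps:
x(J) = 0 (x(J) = 2 - 2 = 0)
Z(U, S) = 4 - 6*S
q(c, d) = -4*d
35*(Z(m(1/2), 8) + q(1, 1)) = 35*((4 - 6*8) - 4*1) = 35*((4 - 48) - 4) = 35*(-44 - 4) = 35*(-48) = -1680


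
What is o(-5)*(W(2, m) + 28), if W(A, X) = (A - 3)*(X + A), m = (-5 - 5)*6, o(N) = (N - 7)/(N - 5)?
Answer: 516/5 ≈ 103.20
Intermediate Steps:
o(N) = (-7 + N)/(-5 + N)
m = -60 (m = -10*6 = -60)
W(A, X) = (-3 + A)*(A + X)
o(-5)*(W(2, m) + 28) = ((-7 - 5)/(-5 - 5))*((2² - 3*2 - 3*(-60) + 2*(-60)) + 28) = (-12/(-10))*((4 - 6 + 180 - 120) + 28) = (-⅒*(-12))*(58 + 28) = (6/5)*86 = 516/5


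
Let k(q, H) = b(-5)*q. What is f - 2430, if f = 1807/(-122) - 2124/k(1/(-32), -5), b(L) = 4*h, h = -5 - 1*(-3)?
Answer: -1334779/122 ≈ -10941.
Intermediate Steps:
h = -2 (h = -5 + 3 = -2)
b(L) = -8 (b(L) = 4*(-2) = -8)
k(q, H) = -8*q
f = -1038319/122 (f = 1807/(-122) - 2124/((-8/(-32))) = 1807*(-1/122) - 2124/((-8*(-1/32))) = -1807/122 - 2124/1/4 = -1807/122 - 2124*4 = -1807/122 - 8496 = -1038319/122 ≈ -8510.8)
f - 2430 = -1038319/122 - 2430 = -1334779/122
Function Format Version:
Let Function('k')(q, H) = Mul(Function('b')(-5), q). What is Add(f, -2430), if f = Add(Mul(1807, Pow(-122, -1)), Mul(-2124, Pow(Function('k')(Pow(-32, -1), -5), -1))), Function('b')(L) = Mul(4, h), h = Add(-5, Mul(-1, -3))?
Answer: Rational(-1334779, 122) ≈ -10941.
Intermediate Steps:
h = -2 (h = Add(-5, 3) = -2)
Function('b')(L) = -8 (Function('b')(L) = Mul(4, -2) = -8)
Function('k')(q, H) = Mul(-8, q)
f = Rational(-1038319, 122) (f = Add(Mul(1807, Pow(-122, -1)), Mul(-2124, Pow(Mul(-8, Pow(-32, -1)), -1))) = Add(Mul(1807, Rational(-1, 122)), Mul(-2124, Pow(Mul(-8, Rational(-1, 32)), -1))) = Add(Rational(-1807, 122), Mul(-2124, Pow(Rational(1, 4), -1))) = Add(Rational(-1807, 122), Mul(-2124, 4)) = Add(Rational(-1807, 122), -8496) = Rational(-1038319, 122) ≈ -8510.8)
Add(f, -2430) = Add(Rational(-1038319, 122), -2430) = Rational(-1334779, 122)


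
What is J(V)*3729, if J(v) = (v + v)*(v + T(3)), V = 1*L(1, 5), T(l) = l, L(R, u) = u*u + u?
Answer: 7383420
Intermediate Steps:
L(R, u) = u + u² (L(R, u) = u² + u = u + u²)
V = 30 (V = 1*(5*(1 + 5)) = 1*(5*6) = 1*30 = 30)
J(v) = 2*v*(3 + v) (J(v) = (v + v)*(v + 3) = (2*v)*(3 + v) = 2*v*(3 + v))
J(V)*3729 = (2*30*(3 + 30))*3729 = (2*30*33)*3729 = 1980*3729 = 7383420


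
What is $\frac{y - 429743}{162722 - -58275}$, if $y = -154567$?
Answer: $- \frac{584310}{220997} \approx -2.644$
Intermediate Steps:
$\frac{y - 429743}{162722 - -58275} = \frac{-154567 - 429743}{162722 - -58275} = - \frac{584310}{162722 + 58275} = - \frac{584310}{220997}$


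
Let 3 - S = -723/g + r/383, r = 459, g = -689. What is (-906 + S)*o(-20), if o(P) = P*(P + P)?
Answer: -191106496800/263887 ≈ -7.2420e+5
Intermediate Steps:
o(P) = 2*P**2 (o(P) = P*(2*P) = 2*P**2)
S = 198501/263887 (S = 3 - (-723/(-689) + 459/383) = 3 - (-723*(-1/689) + 459*(1/383)) = 3 - (723/689 + 459/383) = 3 - 1*593160/263887 = 3 - 593160/263887 = 198501/263887 ≈ 0.75222)
(-906 + S)*o(-20) = (-906 + 198501/263887)*(2*(-20)**2) = -477766242*400/263887 = -238883121/263887*800 = -191106496800/263887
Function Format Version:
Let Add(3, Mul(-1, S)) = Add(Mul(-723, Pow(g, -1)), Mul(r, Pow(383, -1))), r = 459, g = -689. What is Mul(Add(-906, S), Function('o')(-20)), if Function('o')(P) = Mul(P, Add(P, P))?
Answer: Rational(-191106496800, 263887) ≈ -7.2420e+5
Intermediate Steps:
Function('o')(P) = Mul(2, Pow(P, 2)) (Function('o')(P) = Mul(P, Mul(2, P)) = Mul(2, Pow(P, 2)))
S = Rational(198501, 263887) (S = Add(3, Mul(-1, Add(Mul(-723, Pow(-689, -1)), Mul(459, Pow(383, -1))))) = Add(3, Mul(-1, Add(Mul(-723, Rational(-1, 689)), Mul(459, Rational(1, 383))))) = Add(3, Mul(-1, Add(Rational(723, 689), Rational(459, 383)))) = Add(3, Mul(-1, Rational(593160, 263887))) = Add(3, Rational(-593160, 263887)) = Rational(198501, 263887) ≈ 0.75222)
Mul(Add(-906, S), Function('o')(-20)) = Mul(Add(-906, Rational(198501, 263887)), Mul(2, Pow(-20, 2))) = Mul(Rational(-238883121, 263887), Mul(2, 400)) = Mul(Rational(-238883121, 263887), 800) = Rational(-191106496800, 263887)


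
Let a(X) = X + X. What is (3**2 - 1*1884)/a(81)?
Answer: -625/54 ≈ -11.574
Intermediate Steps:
a(X) = 2*X
(3**2 - 1*1884)/a(81) = (3**2 - 1*1884)/((2*81)) = (9 - 1884)/162 = -1875*1/162 = -625/54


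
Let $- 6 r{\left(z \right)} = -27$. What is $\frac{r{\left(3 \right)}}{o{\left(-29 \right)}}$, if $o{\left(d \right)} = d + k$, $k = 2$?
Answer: $- \frac{1}{6} \approx -0.16667$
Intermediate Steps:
$r{\left(z \right)} = \frac{9}{2}$ ($r{\left(z \right)} = \left(- \frac{1}{6}\right) \left(-27\right) = \frac{9}{2}$)
$o{\left(d \right)} = 2 + d$ ($o{\left(d \right)} = d + 2 = 2 + d$)
$\frac{r{\left(3 \right)}}{o{\left(-29 \right)}} = \frac{9}{2 \left(2 - 29\right)} = \frac{9}{2 \left(-27\right)} = \frac{9}{2} \left(- \frac{1}{27}\right) = - \frac{1}{6}$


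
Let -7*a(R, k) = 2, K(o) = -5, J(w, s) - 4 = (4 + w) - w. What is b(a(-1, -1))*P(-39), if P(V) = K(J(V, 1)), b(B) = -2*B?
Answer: -20/7 ≈ -2.8571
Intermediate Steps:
J(w, s) = 8 (J(w, s) = 4 + ((4 + w) - w) = 4 + 4 = 8)
a(R, k) = -2/7 (a(R, k) = -1/7*2 = -2/7)
P(V) = -5
b(a(-1, -1))*P(-39) = -2*(-2/7)*(-5) = (4/7)*(-5) = -20/7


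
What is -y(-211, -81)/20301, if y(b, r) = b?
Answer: 211/20301 ≈ 0.010394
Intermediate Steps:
-y(-211, -81)/20301 = -1*(-211)/20301 = 211*(1/20301) = 211/20301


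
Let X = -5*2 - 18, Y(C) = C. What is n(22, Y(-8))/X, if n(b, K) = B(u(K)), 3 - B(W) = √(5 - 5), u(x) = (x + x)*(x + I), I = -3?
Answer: -3/28 ≈ -0.10714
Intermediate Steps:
u(x) = 2*x*(-3 + x) (u(x) = (x + x)*(x - 3) = (2*x)*(-3 + x) = 2*x*(-3 + x))
B(W) = 3 (B(W) = 3 - √(5 - 5) = 3 - √0 = 3 - 1*0 = 3 + 0 = 3)
n(b, K) = 3
X = -28 (X = -10 - 18 = -28)
n(22, Y(-8))/X = 3/(-28) = 3*(-1/28) = -3/28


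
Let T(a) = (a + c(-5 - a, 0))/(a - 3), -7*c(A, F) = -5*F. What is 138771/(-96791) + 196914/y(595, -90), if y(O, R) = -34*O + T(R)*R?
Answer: -339123365562/30480937765 ≈ -11.126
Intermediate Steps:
c(A, F) = 5*F/7 (c(A, F) = -(-5)*F/7 = 5*F/7)
T(a) = a/(-3 + a) (T(a) = (a + (5/7)*0)/(a - 3) = (a + 0)/(-3 + a) = a/(-3 + a))
y(O, R) = -34*O + R²/(-3 + R) (y(O, R) = -34*O + (R/(-3 + R))*R = -34*O + R²/(-3 + R))
138771/(-96791) + 196914/y(595, -90) = 138771/(-96791) + 196914/((((-90)² - 34*595*(-3 - 90))/(-3 - 90))) = 138771*(-1/96791) + 196914/(((8100 - 34*595*(-93))/(-93))) = -138771/96791 + 196914/((-(8100 + 1881390)/93)) = -138771/96791 + 196914/((-1/93*1889490)) = -138771/96791 + 196914/(-629830/31) = -138771/96791 + 196914*(-31/629830) = -138771/96791 - 3052167/314915 = -339123365562/30480937765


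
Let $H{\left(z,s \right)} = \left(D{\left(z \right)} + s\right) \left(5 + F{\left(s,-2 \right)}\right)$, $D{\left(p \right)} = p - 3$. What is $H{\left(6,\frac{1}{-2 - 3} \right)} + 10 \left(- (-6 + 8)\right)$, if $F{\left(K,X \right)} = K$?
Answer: $- \frac{164}{25} \approx -6.56$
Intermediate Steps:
$D{\left(p \right)} = -3 + p$
$H{\left(z,s \right)} = \left(5 + s\right) \left(-3 + s + z\right)$ ($H{\left(z,s \right)} = \left(\left(-3 + z\right) + s\right) \left(5 + s\right) = \left(-3 + s + z\right) \left(5 + s\right) = \left(5 + s\right) \left(-3 + s + z\right)$)
$H{\left(6,\frac{1}{-2 - 3} \right)} + 10 \left(- (-6 + 8)\right) = \left(-15 + \left(\frac{1}{-2 - 3}\right)^{2} + \frac{2}{-2 - 3} + 5 \cdot 6 + \frac{1}{-2 - 3} \cdot 6\right) + 10 \left(- (-6 + 8)\right) = \left(-15 + \left(\frac{1}{-5}\right)^{2} + \frac{2}{-5} + 30 + \frac{1}{-5} \cdot 6\right) + 10 \left(\left(-1\right) 2\right) = \left(-15 + \left(- \frac{1}{5}\right)^{2} + 2 \left(- \frac{1}{5}\right) + 30 - \frac{6}{5}\right) + 10 \left(-2\right) = \left(-15 + \frac{1}{25} - \frac{2}{5} + 30 - \frac{6}{5}\right) - 20 = \frac{336}{25} - 20 = - \frac{164}{25}$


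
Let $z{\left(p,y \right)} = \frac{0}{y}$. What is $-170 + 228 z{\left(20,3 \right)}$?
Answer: $-170$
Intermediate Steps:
$z{\left(p,y \right)} = 0$
$-170 + 228 z{\left(20,3 \right)} = -170 + 228 \cdot 0 = -170 + 0 = -170$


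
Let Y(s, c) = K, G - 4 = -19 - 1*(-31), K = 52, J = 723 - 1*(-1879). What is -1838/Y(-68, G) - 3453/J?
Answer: -620254/16913 ≈ -36.673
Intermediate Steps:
J = 2602 (J = 723 + 1879 = 2602)
G = 16 (G = 4 + (-19 - 1*(-31)) = 4 + (-19 + 31) = 4 + 12 = 16)
Y(s, c) = 52
-1838/Y(-68, G) - 3453/J = -1838/52 - 3453/2602 = -1838*1/52 - 3453*1/2602 = -919/26 - 3453/2602 = -620254/16913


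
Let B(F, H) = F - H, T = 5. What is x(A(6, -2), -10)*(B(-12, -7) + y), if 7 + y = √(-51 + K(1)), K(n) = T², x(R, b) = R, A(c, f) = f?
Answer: 24 - 2*I*√26 ≈ 24.0 - 10.198*I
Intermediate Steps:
K(n) = 25 (K(n) = 5² = 25)
y = -7 + I*√26 (y = -7 + √(-51 + 25) = -7 + √(-26) = -7 + I*√26 ≈ -7.0 + 5.099*I)
x(A(6, -2), -10)*(B(-12, -7) + y) = -2*((-12 - 1*(-7)) + (-7 + I*√26)) = -2*((-12 + 7) + (-7 + I*√26)) = -2*(-5 + (-7 + I*√26)) = -2*(-12 + I*√26) = 24 - 2*I*√26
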